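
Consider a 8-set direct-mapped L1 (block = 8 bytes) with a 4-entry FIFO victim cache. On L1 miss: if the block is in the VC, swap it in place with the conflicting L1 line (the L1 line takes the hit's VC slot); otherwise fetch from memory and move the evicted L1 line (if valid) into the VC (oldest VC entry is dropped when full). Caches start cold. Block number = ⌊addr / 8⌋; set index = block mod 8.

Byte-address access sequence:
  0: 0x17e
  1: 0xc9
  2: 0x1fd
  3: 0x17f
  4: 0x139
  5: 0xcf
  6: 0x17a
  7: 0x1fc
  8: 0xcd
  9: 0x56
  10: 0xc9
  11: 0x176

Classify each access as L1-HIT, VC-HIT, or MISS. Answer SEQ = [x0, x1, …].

0: 0x17e (blk 47, set 7) → MISS  vc=[]
1: 0xc9 (blk 25, set 1) → MISS  vc=[]
2: 0x1fd (blk 63, set 7) → MISS  vc=[47]
3: 0x17f (blk 47, set 7) → VC-HIT  vc=[63]
4: 0x139 (blk 39, set 7) → MISS  vc=[63, 47]
5: 0xcf (blk 25, set 1) → L1-HIT  vc=[63, 47]
6: 0x17a (blk 47, set 7) → VC-HIT  vc=[63, 39]
7: 0x1fc (blk 63, set 7) → VC-HIT  vc=[47, 39]
8: 0xcd (blk 25, set 1) → L1-HIT  vc=[47, 39]
9: 0x56 (blk 10, set 2) → MISS  vc=[47, 39]
10: 0xc9 (blk 25, set 1) → L1-HIT  vc=[47, 39]
11: 0x176 (blk 46, set 6) → MISS  vc=[47, 39]

SEQ = [MISS, MISS, MISS, VC-HIT, MISS, L1-HIT, VC-HIT, VC-HIT, L1-HIT, MISS, L1-HIT, MISS]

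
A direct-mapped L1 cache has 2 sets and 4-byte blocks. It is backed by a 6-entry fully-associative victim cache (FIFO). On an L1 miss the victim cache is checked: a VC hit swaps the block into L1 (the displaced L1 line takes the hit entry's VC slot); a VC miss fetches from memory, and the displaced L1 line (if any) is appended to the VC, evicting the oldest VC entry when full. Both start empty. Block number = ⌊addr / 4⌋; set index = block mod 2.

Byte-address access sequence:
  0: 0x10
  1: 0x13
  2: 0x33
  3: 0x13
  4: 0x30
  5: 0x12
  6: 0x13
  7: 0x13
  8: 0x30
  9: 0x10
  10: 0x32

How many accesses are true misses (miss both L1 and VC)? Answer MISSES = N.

#0 0x10→b4/s0 MISS; vc=[]
#1 0x13→b4/s0 L1-HIT; vc=[]
#2 0x33→b12/s0 MISS; vc=[4]
#3 0x13→b4/s0 VC-HIT; vc=[12]
#4 0x30→b12/s0 VC-HIT; vc=[4]
#5 0x12→b4/s0 VC-HIT; vc=[12]
#6 0x13→b4/s0 L1-HIT; vc=[12]
#7 0x13→b4/s0 L1-HIT; vc=[12]
#8 0x30→b12/s0 VC-HIT; vc=[4]
#9 0x10→b4/s0 VC-HIT; vc=[12]
#10 0x32→b12/s0 VC-HIT; vc=[4]

MISSES = 2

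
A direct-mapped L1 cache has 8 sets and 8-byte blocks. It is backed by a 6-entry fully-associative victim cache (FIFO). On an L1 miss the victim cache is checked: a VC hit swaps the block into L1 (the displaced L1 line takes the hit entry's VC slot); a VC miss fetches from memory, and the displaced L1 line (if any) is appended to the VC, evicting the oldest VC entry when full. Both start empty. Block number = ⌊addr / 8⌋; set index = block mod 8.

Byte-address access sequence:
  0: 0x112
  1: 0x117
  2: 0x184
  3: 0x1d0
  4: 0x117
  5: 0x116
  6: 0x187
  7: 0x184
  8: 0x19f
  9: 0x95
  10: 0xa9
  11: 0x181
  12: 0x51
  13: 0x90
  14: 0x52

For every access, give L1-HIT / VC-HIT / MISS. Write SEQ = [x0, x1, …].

  [0] addr=0x112 blk=34 s=2: MISS | VC []
  [1] addr=0x117 blk=34 s=2: L1-HIT | VC []
  [2] addr=0x184 blk=48 s=0: MISS | VC []
  [3] addr=0x1d0 blk=58 s=2: MISS | VC [34]
  [4] addr=0x117 blk=34 s=2: VC-HIT | VC [58]
  [5] addr=0x116 blk=34 s=2: L1-HIT | VC [58]
  [6] addr=0x187 blk=48 s=0: L1-HIT | VC [58]
  [7] addr=0x184 blk=48 s=0: L1-HIT | VC [58]
  [8] addr=0x19f blk=51 s=3: MISS | VC [58]
  [9] addr=0x95 blk=18 s=2: MISS | VC [58, 34]
  [10] addr=0xa9 blk=21 s=5: MISS | VC [58, 34]
  [11] addr=0x181 blk=48 s=0: L1-HIT | VC [58, 34]
  [12] addr=0x51 blk=10 s=2: MISS | VC [58, 34, 18]
  [13] addr=0x90 blk=18 s=2: VC-HIT | VC [58, 34, 10]
  [14] addr=0x52 blk=10 s=2: VC-HIT | VC [58, 34, 18]

SEQ = [MISS, L1-HIT, MISS, MISS, VC-HIT, L1-HIT, L1-HIT, L1-HIT, MISS, MISS, MISS, L1-HIT, MISS, VC-HIT, VC-HIT]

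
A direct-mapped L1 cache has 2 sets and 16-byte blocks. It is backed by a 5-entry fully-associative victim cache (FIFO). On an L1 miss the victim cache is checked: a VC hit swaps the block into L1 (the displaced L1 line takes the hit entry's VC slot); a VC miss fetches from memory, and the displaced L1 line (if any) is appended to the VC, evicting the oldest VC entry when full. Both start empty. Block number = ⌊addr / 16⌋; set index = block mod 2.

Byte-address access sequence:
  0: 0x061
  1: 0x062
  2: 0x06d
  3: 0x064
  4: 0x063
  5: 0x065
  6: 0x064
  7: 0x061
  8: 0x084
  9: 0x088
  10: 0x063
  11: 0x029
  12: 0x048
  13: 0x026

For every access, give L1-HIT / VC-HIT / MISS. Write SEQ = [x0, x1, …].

SEQ = [MISS, L1-HIT, L1-HIT, L1-HIT, L1-HIT, L1-HIT, L1-HIT, L1-HIT, MISS, L1-HIT, VC-HIT, MISS, MISS, VC-HIT]

0: 0x61 (blk 6, set 0) → MISS  vc=[]
1: 0x62 (blk 6, set 0) → L1-HIT  vc=[]
2: 0x6d (blk 6, set 0) → L1-HIT  vc=[]
3: 0x64 (blk 6, set 0) → L1-HIT  vc=[]
4: 0x63 (blk 6, set 0) → L1-HIT  vc=[]
5: 0x65 (blk 6, set 0) → L1-HIT  vc=[]
6: 0x64 (blk 6, set 0) → L1-HIT  vc=[]
7: 0x61 (blk 6, set 0) → L1-HIT  vc=[]
8: 0x84 (blk 8, set 0) → MISS  vc=[6]
9: 0x88 (blk 8, set 0) → L1-HIT  vc=[6]
10: 0x63 (blk 6, set 0) → VC-HIT  vc=[8]
11: 0x29 (blk 2, set 0) → MISS  vc=[8, 6]
12: 0x48 (blk 4, set 0) → MISS  vc=[8, 6, 2]
13: 0x26 (blk 2, set 0) → VC-HIT  vc=[8, 6, 4]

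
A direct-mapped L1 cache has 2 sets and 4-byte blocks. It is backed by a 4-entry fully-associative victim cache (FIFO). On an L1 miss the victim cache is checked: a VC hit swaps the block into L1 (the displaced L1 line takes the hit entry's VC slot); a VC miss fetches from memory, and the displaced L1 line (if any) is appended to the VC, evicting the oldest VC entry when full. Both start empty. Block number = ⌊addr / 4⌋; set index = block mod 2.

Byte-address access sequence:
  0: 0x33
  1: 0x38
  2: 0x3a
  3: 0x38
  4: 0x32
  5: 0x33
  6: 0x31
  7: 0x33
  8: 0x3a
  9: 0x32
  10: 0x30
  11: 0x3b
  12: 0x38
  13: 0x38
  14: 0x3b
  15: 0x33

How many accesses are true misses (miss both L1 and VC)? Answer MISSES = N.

  [0] addr=0x33 blk=12 s=0: MISS | VC []
  [1] addr=0x38 blk=14 s=0: MISS | VC [12]
  [2] addr=0x3a blk=14 s=0: L1-HIT | VC [12]
  [3] addr=0x38 blk=14 s=0: L1-HIT | VC [12]
  [4] addr=0x32 blk=12 s=0: VC-HIT | VC [14]
  [5] addr=0x33 blk=12 s=0: L1-HIT | VC [14]
  [6] addr=0x31 blk=12 s=0: L1-HIT | VC [14]
  [7] addr=0x33 blk=12 s=0: L1-HIT | VC [14]
  [8] addr=0x3a blk=14 s=0: VC-HIT | VC [12]
  [9] addr=0x32 blk=12 s=0: VC-HIT | VC [14]
  [10] addr=0x30 blk=12 s=0: L1-HIT | VC [14]
  [11] addr=0x3b blk=14 s=0: VC-HIT | VC [12]
  [12] addr=0x38 blk=14 s=0: L1-HIT | VC [12]
  [13] addr=0x38 blk=14 s=0: L1-HIT | VC [12]
  [14] addr=0x3b blk=14 s=0: L1-HIT | VC [12]
  [15] addr=0x33 blk=12 s=0: VC-HIT | VC [14]

MISSES = 2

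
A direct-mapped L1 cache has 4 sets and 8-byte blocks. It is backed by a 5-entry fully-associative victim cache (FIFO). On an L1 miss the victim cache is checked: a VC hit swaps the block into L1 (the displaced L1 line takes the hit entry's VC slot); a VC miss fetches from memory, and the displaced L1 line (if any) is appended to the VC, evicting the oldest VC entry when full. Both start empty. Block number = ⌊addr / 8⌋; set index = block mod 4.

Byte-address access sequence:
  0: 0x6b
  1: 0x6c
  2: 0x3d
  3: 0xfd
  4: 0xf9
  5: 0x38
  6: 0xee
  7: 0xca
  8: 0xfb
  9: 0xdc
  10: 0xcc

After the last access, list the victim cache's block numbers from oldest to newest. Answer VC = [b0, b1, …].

VC = [7, 13, 29, 31]

#0 0x6b→b13/s1 MISS; vc=[]
#1 0x6c→b13/s1 L1-HIT; vc=[]
#2 0x3d→b7/s3 MISS; vc=[]
#3 0xfd→b31/s3 MISS; vc=[7]
#4 0xf9→b31/s3 L1-HIT; vc=[7]
#5 0x38→b7/s3 VC-HIT; vc=[31]
#6 0xee→b29/s1 MISS; vc=[31,13]
#7 0xca→b25/s1 MISS; vc=[31,13,29]
#8 0xfb→b31/s3 VC-HIT; vc=[7,13,29]
#9 0xdc→b27/s3 MISS; vc=[7,13,29,31]
#10 0xcc→b25/s1 L1-HIT; vc=[7,13,29,31]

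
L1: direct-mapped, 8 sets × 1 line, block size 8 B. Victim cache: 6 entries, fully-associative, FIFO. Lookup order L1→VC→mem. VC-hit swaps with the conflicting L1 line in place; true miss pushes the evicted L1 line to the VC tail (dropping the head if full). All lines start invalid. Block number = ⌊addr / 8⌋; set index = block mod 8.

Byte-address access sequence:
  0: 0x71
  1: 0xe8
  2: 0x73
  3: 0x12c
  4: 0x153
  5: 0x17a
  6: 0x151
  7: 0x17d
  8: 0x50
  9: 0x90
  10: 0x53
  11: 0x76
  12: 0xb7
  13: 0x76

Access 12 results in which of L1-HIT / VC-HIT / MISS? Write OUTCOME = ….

OUTCOME = MISS

0: 0x71 (blk 14, set 6) → MISS  vc=[]
1: 0xe8 (blk 29, set 5) → MISS  vc=[]
2: 0x73 (blk 14, set 6) → L1-HIT  vc=[]
3: 0x12c (blk 37, set 5) → MISS  vc=[29]
4: 0x153 (blk 42, set 2) → MISS  vc=[29]
5: 0x17a (blk 47, set 7) → MISS  vc=[29]
6: 0x151 (blk 42, set 2) → L1-HIT  vc=[29]
7: 0x17d (blk 47, set 7) → L1-HIT  vc=[29]
8: 0x50 (blk 10, set 2) → MISS  vc=[29, 42]
9: 0x90 (blk 18, set 2) → MISS  vc=[29, 42, 10]
10: 0x53 (blk 10, set 2) → VC-HIT  vc=[29, 42, 18]
11: 0x76 (blk 14, set 6) → L1-HIT  vc=[29, 42, 18]
12: 0xb7 (blk 22, set 6) → MISS  vc=[29, 42, 18, 14]
13: 0x76 (blk 14, set 6) → VC-HIT  vc=[29, 42, 18, 22]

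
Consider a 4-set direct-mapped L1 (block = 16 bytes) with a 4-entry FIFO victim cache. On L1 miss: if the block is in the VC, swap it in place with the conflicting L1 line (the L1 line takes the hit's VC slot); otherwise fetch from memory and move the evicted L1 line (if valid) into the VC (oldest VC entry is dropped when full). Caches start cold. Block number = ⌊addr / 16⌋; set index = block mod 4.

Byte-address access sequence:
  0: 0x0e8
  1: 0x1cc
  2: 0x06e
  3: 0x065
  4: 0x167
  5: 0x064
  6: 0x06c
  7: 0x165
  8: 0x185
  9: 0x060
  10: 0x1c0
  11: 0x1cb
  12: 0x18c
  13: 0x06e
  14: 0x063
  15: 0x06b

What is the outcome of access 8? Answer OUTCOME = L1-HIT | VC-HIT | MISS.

OUTCOME = MISS

#0 0xe8→b14/s2 MISS; vc=[]
#1 0x1cc→b28/s0 MISS; vc=[]
#2 0x6e→b6/s2 MISS; vc=[14]
#3 0x65→b6/s2 L1-HIT; vc=[14]
#4 0x167→b22/s2 MISS; vc=[14,6]
#5 0x64→b6/s2 VC-HIT; vc=[14,22]
#6 0x6c→b6/s2 L1-HIT; vc=[14,22]
#7 0x165→b22/s2 VC-HIT; vc=[14,6]
#8 0x185→b24/s0 MISS; vc=[14,6,28]
#9 0x60→b6/s2 VC-HIT; vc=[14,22,28]
#10 0x1c0→b28/s0 VC-HIT; vc=[14,22,24]
#11 0x1cb→b28/s0 L1-HIT; vc=[14,22,24]
#12 0x18c→b24/s0 VC-HIT; vc=[14,22,28]
#13 0x6e→b6/s2 L1-HIT; vc=[14,22,28]
#14 0x63→b6/s2 L1-HIT; vc=[14,22,28]
#15 0x6b→b6/s2 L1-HIT; vc=[14,22,28]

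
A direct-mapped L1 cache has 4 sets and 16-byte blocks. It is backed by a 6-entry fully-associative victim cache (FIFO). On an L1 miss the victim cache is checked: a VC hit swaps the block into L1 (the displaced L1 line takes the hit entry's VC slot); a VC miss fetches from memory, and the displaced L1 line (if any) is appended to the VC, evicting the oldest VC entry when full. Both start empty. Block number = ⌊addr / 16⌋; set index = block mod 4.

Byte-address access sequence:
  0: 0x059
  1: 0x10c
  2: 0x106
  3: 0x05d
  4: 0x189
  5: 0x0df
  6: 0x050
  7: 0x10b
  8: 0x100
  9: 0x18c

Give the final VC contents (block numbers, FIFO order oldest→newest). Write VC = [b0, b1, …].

VC = [16, 13]

#0 0x59→b5/s1 MISS; vc=[]
#1 0x10c→b16/s0 MISS; vc=[]
#2 0x106→b16/s0 L1-HIT; vc=[]
#3 0x5d→b5/s1 L1-HIT; vc=[]
#4 0x189→b24/s0 MISS; vc=[16]
#5 0xdf→b13/s1 MISS; vc=[16,5]
#6 0x50→b5/s1 VC-HIT; vc=[16,13]
#7 0x10b→b16/s0 VC-HIT; vc=[24,13]
#8 0x100→b16/s0 L1-HIT; vc=[24,13]
#9 0x18c→b24/s0 VC-HIT; vc=[16,13]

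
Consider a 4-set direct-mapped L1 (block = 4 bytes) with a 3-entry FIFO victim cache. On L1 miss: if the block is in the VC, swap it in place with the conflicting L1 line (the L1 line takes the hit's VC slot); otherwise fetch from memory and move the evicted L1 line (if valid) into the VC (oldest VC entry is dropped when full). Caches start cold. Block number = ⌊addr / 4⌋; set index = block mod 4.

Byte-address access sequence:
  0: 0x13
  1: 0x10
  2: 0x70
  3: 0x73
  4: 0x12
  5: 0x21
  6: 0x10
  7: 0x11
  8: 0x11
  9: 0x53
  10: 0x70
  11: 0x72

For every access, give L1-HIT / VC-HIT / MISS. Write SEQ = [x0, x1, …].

0: 0x13 (blk 4, set 0) → MISS  vc=[]
1: 0x10 (blk 4, set 0) → L1-HIT  vc=[]
2: 0x70 (blk 28, set 0) → MISS  vc=[4]
3: 0x73 (blk 28, set 0) → L1-HIT  vc=[4]
4: 0x12 (blk 4, set 0) → VC-HIT  vc=[28]
5: 0x21 (blk 8, set 0) → MISS  vc=[28, 4]
6: 0x10 (blk 4, set 0) → VC-HIT  vc=[28, 8]
7: 0x11 (blk 4, set 0) → L1-HIT  vc=[28, 8]
8: 0x11 (blk 4, set 0) → L1-HIT  vc=[28, 8]
9: 0x53 (blk 20, set 0) → MISS  vc=[28, 8, 4]
10: 0x70 (blk 28, set 0) → VC-HIT  vc=[20, 8, 4]
11: 0x72 (blk 28, set 0) → L1-HIT  vc=[20, 8, 4]

SEQ = [MISS, L1-HIT, MISS, L1-HIT, VC-HIT, MISS, VC-HIT, L1-HIT, L1-HIT, MISS, VC-HIT, L1-HIT]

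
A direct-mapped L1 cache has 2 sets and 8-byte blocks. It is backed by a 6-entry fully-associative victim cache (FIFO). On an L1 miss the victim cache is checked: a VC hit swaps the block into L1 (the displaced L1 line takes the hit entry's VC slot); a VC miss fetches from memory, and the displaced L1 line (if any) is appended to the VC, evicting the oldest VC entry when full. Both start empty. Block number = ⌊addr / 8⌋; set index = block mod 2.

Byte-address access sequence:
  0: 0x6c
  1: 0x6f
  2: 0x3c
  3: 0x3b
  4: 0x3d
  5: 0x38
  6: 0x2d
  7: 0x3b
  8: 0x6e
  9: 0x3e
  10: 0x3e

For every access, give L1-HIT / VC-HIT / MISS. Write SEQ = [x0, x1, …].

SEQ = [MISS, L1-HIT, MISS, L1-HIT, L1-HIT, L1-HIT, MISS, VC-HIT, VC-HIT, VC-HIT, L1-HIT]

  [0] addr=0x6c blk=13 s=1: MISS | VC []
  [1] addr=0x6f blk=13 s=1: L1-HIT | VC []
  [2] addr=0x3c blk=7 s=1: MISS | VC [13]
  [3] addr=0x3b blk=7 s=1: L1-HIT | VC [13]
  [4] addr=0x3d blk=7 s=1: L1-HIT | VC [13]
  [5] addr=0x38 blk=7 s=1: L1-HIT | VC [13]
  [6] addr=0x2d blk=5 s=1: MISS | VC [13, 7]
  [7] addr=0x3b blk=7 s=1: VC-HIT | VC [13, 5]
  [8] addr=0x6e blk=13 s=1: VC-HIT | VC [7, 5]
  [9] addr=0x3e blk=7 s=1: VC-HIT | VC [13, 5]
  [10] addr=0x3e blk=7 s=1: L1-HIT | VC [13, 5]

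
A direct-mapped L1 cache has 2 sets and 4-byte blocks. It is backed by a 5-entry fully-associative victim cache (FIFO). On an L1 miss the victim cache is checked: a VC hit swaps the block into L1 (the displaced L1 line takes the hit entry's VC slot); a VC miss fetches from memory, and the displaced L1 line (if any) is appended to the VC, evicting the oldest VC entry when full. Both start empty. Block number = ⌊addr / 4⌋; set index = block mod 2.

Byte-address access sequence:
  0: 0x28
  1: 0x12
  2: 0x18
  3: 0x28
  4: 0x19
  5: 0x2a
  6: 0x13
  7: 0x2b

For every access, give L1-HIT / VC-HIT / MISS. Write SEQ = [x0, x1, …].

SEQ = [MISS, MISS, MISS, VC-HIT, VC-HIT, VC-HIT, VC-HIT, VC-HIT]

#0 0x28→b10/s0 MISS; vc=[]
#1 0x12→b4/s0 MISS; vc=[10]
#2 0x18→b6/s0 MISS; vc=[10,4]
#3 0x28→b10/s0 VC-HIT; vc=[6,4]
#4 0x19→b6/s0 VC-HIT; vc=[10,4]
#5 0x2a→b10/s0 VC-HIT; vc=[6,4]
#6 0x13→b4/s0 VC-HIT; vc=[6,10]
#7 0x2b→b10/s0 VC-HIT; vc=[6,4]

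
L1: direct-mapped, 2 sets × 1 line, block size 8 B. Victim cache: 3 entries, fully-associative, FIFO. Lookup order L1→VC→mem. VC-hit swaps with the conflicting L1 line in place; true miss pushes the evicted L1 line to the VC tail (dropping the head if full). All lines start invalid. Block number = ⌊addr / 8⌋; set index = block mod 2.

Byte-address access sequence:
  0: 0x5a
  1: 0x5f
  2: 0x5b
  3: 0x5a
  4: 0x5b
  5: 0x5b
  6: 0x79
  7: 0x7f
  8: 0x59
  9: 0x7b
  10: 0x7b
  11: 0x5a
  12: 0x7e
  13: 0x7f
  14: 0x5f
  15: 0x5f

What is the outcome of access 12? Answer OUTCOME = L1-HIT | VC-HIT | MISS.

OUTCOME = VC-HIT

  [0] addr=0x5a blk=11 s=1: MISS | VC []
  [1] addr=0x5f blk=11 s=1: L1-HIT | VC []
  [2] addr=0x5b blk=11 s=1: L1-HIT | VC []
  [3] addr=0x5a blk=11 s=1: L1-HIT | VC []
  [4] addr=0x5b blk=11 s=1: L1-HIT | VC []
  [5] addr=0x5b blk=11 s=1: L1-HIT | VC []
  [6] addr=0x79 blk=15 s=1: MISS | VC [11]
  [7] addr=0x7f blk=15 s=1: L1-HIT | VC [11]
  [8] addr=0x59 blk=11 s=1: VC-HIT | VC [15]
  [9] addr=0x7b blk=15 s=1: VC-HIT | VC [11]
  [10] addr=0x7b blk=15 s=1: L1-HIT | VC [11]
  [11] addr=0x5a blk=11 s=1: VC-HIT | VC [15]
  [12] addr=0x7e blk=15 s=1: VC-HIT | VC [11]
  [13] addr=0x7f blk=15 s=1: L1-HIT | VC [11]
  [14] addr=0x5f blk=11 s=1: VC-HIT | VC [15]
  [15] addr=0x5f blk=11 s=1: L1-HIT | VC [15]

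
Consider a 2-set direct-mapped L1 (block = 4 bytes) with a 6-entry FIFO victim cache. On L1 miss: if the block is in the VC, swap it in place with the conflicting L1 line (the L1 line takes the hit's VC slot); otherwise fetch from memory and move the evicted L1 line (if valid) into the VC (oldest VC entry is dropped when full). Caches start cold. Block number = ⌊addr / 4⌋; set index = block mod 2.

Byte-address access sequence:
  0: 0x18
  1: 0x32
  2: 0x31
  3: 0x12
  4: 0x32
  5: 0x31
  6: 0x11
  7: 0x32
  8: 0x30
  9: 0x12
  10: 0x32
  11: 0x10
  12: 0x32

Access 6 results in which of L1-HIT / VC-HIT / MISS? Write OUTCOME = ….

OUTCOME = VC-HIT

  [0] addr=0x18 blk=6 s=0: MISS | VC []
  [1] addr=0x32 blk=12 s=0: MISS | VC [6]
  [2] addr=0x31 blk=12 s=0: L1-HIT | VC [6]
  [3] addr=0x12 blk=4 s=0: MISS | VC [6, 12]
  [4] addr=0x32 blk=12 s=0: VC-HIT | VC [6, 4]
  [5] addr=0x31 blk=12 s=0: L1-HIT | VC [6, 4]
  [6] addr=0x11 blk=4 s=0: VC-HIT | VC [6, 12]
  [7] addr=0x32 blk=12 s=0: VC-HIT | VC [6, 4]
  [8] addr=0x30 blk=12 s=0: L1-HIT | VC [6, 4]
  [9] addr=0x12 blk=4 s=0: VC-HIT | VC [6, 12]
  [10] addr=0x32 blk=12 s=0: VC-HIT | VC [6, 4]
  [11] addr=0x10 blk=4 s=0: VC-HIT | VC [6, 12]
  [12] addr=0x32 blk=12 s=0: VC-HIT | VC [6, 4]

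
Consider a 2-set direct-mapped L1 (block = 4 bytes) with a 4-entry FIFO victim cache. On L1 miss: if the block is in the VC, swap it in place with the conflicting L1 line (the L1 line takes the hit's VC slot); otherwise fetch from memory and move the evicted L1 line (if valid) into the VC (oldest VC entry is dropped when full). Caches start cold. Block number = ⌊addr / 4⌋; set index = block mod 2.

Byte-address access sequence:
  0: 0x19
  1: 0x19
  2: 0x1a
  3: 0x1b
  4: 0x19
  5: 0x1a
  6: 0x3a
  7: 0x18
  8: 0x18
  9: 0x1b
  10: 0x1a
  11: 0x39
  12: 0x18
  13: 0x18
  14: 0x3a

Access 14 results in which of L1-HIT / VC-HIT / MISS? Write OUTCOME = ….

OUTCOME = VC-HIT

0: 0x19 (blk 6, set 0) → MISS  vc=[]
1: 0x19 (blk 6, set 0) → L1-HIT  vc=[]
2: 0x1a (blk 6, set 0) → L1-HIT  vc=[]
3: 0x1b (blk 6, set 0) → L1-HIT  vc=[]
4: 0x19 (blk 6, set 0) → L1-HIT  vc=[]
5: 0x1a (blk 6, set 0) → L1-HIT  vc=[]
6: 0x3a (blk 14, set 0) → MISS  vc=[6]
7: 0x18 (blk 6, set 0) → VC-HIT  vc=[14]
8: 0x18 (blk 6, set 0) → L1-HIT  vc=[14]
9: 0x1b (blk 6, set 0) → L1-HIT  vc=[14]
10: 0x1a (blk 6, set 0) → L1-HIT  vc=[14]
11: 0x39 (blk 14, set 0) → VC-HIT  vc=[6]
12: 0x18 (blk 6, set 0) → VC-HIT  vc=[14]
13: 0x18 (blk 6, set 0) → L1-HIT  vc=[14]
14: 0x3a (blk 14, set 0) → VC-HIT  vc=[6]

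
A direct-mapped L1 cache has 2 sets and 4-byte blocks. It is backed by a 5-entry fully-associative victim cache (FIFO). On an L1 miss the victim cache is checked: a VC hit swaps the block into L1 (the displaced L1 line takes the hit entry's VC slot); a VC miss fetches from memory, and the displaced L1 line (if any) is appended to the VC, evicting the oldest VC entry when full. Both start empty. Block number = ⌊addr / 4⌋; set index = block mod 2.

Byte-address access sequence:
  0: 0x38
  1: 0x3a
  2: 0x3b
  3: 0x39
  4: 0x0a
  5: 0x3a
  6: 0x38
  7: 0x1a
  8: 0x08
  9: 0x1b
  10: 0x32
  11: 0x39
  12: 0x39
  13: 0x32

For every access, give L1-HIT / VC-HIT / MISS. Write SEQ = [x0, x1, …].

  [0] addr=0x38 blk=14 s=0: MISS | VC []
  [1] addr=0x3a blk=14 s=0: L1-HIT | VC []
  [2] addr=0x3b blk=14 s=0: L1-HIT | VC []
  [3] addr=0x39 blk=14 s=0: L1-HIT | VC []
  [4] addr=0xa blk=2 s=0: MISS | VC [14]
  [5] addr=0x3a blk=14 s=0: VC-HIT | VC [2]
  [6] addr=0x38 blk=14 s=0: L1-HIT | VC [2]
  [7] addr=0x1a blk=6 s=0: MISS | VC [2, 14]
  [8] addr=0x8 blk=2 s=0: VC-HIT | VC [6, 14]
  [9] addr=0x1b blk=6 s=0: VC-HIT | VC [2, 14]
  [10] addr=0x32 blk=12 s=0: MISS | VC [2, 14, 6]
  [11] addr=0x39 blk=14 s=0: VC-HIT | VC [2, 12, 6]
  [12] addr=0x39 blk=14 s=0: L1-HIT | VC [2, 12, 6]
  [13] addr=0x32 blk=12 s=0: VC-HIT | VC [2, 14, 6]

SEQ = [MISS, L1-HIT, L1-HIT, L1-HIT, MISS, VC-HIT, L1-HIT, MISS, VC-HIT, VC-HIT, MISS, VC-HIT, L1-HIT, VC-HIT]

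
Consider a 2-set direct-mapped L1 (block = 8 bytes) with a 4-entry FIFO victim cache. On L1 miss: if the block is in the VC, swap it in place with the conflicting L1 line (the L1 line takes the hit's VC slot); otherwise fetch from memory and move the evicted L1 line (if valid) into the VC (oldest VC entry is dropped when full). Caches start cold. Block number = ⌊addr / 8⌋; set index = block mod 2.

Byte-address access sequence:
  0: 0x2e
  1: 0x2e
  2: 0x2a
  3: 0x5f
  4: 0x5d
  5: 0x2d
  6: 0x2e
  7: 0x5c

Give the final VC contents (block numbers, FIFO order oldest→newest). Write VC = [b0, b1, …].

#0 0x2e→b5/s1 MISS; vc=[]
#1 0x2e→b5/s1 L1-HIT; vc=[]
#2 0x2a→b5/s1 L1-HIT; vc=[]
#3 0x5f→b11/s1 MISS; vc=[5]
#4 0x5d→b11/s1 L1-HIT; vc=[5]
#5 0x2d→b5/s1 VC-HIT; vc=[11]
#6 0x2e→b5/s1 L1-HIT; vc=[11]
#7 0x5c→b11/s1 VC-HIT; vc=[5]

VC = [5]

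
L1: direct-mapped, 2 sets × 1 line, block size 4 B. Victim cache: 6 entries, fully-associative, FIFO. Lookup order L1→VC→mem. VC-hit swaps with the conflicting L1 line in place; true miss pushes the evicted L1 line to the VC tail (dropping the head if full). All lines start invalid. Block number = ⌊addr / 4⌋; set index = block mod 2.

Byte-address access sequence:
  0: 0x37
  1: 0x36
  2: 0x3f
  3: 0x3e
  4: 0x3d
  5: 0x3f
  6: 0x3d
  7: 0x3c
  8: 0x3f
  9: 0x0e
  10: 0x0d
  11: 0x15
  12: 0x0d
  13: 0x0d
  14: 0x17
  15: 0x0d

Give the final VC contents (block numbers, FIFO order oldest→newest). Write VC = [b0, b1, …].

0: 0x37 (blk 13, set 1) → MISS  vc=[]
1: 0x36 (blk 13, set 1) → L1-HIT  vc=[]
2: 0x3f (blk 15, set 1) → MISS  vc=[13]
3: 0x3e (blk 15, set 1) → L1-HIT  vc=[13]
4: 0x3d (blk 15, set 1) → L1-HIT  vc=[13]
5: 0x3f (blk 15, set 1) → L1-HIT  vc=[13]
6: 0x3d (blk 15, set 1) → L1-HIT  vc=[13]
7: 0x3c (blk 15, set 1) → L1-HIT  vc=[13]
8: 0x3f (blk 15, set 1) → L1-HIT  vc=[13]
9: 0xe (blk 3, set 1) → MISS  vc=[13, 15]
10: 0xd (blk 3, set 1) → L1-HIT  vc=[13, 15]
11: 0x15 (blk 5, set 1) → MISS  vc=[13, 15, 3]
12: 0xd (blk 3, set 1) → VC-HIT  vc=[13, 15, 5]
13: 0xd (blk 3, set 1) → L1-HIT  vc=[13, 15, 5]
14: 0x17 (blk 5, set 1) → VC-HIT  vc=[13, 15, 3]
15: 0xd (blk 3, set 1) → VC-HIT  vc=[13, 15, 5]

VC = [13, 15, 5]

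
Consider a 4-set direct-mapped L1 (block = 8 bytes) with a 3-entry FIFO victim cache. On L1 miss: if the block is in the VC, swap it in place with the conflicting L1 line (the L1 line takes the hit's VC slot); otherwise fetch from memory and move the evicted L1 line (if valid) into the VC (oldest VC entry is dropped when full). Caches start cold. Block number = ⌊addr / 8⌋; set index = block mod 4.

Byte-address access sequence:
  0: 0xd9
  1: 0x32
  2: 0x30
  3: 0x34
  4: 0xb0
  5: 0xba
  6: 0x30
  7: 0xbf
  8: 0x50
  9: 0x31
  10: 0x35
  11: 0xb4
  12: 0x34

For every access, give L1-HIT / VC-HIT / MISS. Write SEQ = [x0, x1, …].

SEQ = [MISS, MISS, L1-HIT, L1-HIT, MISS, MISS, VC-HIT, L1-HIT, MISS, VC-HIT, L1-HIT, VC-HIT, VC-HIT]

0: 0xd9 (blk 27, set 3) → MISS  vc=[]
1: 0x32 (blk 6, set 2) → MISS  vc=[]
2: 0x30 (blk 6, set 2) → L1-HIT  vc=[]
3: 0x34 (blk 6, set 2) → L1-HIT  vc=[]
4: 0xb0 (blk 22, set 2) → MISS  vc=[6]
5: 0xba (blk 23, set 3) → MISS  vc=[6, 27]
6: 0x30 (blk 6, set 2) → VC-HIT  vc=[22, 27]
7: 0xbf (blk 23, set 3) → L1-HIT  vc=[22, 27]
8: 0x50 (blk 10, set 2) → MISS  vc=[22, 27, 6]
9: 0x31 (blk 6, set 2) → VC-HIT  vc=[22, 27, 10]
10: 0x35 (blk 6, set 2) → L1-HIT  vc=[22, 27, 10]
11: 0xb4 (blk 22, set 2) → VC-HIT  vc=[6, 27, 10]
12: 0x34 (blk 6, set 2) → VC-HIT  vc=[22, 27, 10]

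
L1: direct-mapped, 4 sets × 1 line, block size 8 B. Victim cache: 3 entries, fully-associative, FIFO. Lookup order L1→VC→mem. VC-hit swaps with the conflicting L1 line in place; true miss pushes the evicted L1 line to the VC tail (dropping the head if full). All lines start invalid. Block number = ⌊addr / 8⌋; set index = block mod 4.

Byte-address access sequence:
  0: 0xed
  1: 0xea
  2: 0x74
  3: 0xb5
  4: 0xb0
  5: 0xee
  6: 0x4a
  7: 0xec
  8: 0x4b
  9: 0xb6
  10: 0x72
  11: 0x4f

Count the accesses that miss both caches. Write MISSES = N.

MISSES = 4

  [0] addr=0xed blk=29 s=1: MISS | VC []
  [1] addr=0xea blk=29 s=1: L1-HIT | VC []
  [2] addr=0x74 blk=14 s=2: MISS | VC []
  [3] addr=0xb5 blk=22 s=2: MISS | VC [14]
  [4] addr=0xb0 blk=22 s=2: L1-HIT | VC [14]
  [5] addr=0xee blk=29 s=1: L1-HIT | VC [14]
  [6] addr=0x4a blk=9 s=1: MISS | VC [14, 29]
  [7] addr=0xec blk=29 s=1: VC-HIT | VC [14, 9]
  [8] addr=0x4b blk=9 s=1: VC-HIT | VC [14, 29]
  [9] addr=0xb6 blk=22 s=2: L1-HIT | VC [14, 29]
  [10] addr=0x72 blk=14 s=2: VC-HIT | VC [22, 29]
  [11] addr=0x4f blk=9 s=1: L1-HIT | VC [22, 29]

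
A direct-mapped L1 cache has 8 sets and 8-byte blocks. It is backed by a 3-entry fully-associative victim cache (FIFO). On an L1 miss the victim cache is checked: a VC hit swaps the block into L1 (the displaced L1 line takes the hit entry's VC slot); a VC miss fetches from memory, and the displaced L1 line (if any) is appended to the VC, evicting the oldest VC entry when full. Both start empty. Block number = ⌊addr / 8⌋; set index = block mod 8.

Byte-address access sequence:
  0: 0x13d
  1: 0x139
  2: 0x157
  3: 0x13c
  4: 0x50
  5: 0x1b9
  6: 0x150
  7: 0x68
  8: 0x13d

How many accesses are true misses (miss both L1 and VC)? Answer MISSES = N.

MISSES = 5

  [0] addr=0x13d blk=39 s=7: MISS | VC []
  [1] addr=0x139 blk=39 s=7: L1-HIT | VC []
  [2] addr=0x157 blk=42 s=2: MISS | VC []
  [3] addr=0x13c blk=39 s=7: L1-HIT | VC []
  [4] addr=0x50 blk=10 s=2: MISS | VC [42]
  [5] addr=0x1b9 blk=55 s=7: MISS | VC [42, 39]
  [6] addr=0x150 blk=42 s=2: VC-HIT | VC [10, 39]
  [7] addr=0x68 blk=13 s=5: MISS | VC [10, 39]
  [8] addr=0x13d blk=39 s=7: VC-HIT | VC [10, 55]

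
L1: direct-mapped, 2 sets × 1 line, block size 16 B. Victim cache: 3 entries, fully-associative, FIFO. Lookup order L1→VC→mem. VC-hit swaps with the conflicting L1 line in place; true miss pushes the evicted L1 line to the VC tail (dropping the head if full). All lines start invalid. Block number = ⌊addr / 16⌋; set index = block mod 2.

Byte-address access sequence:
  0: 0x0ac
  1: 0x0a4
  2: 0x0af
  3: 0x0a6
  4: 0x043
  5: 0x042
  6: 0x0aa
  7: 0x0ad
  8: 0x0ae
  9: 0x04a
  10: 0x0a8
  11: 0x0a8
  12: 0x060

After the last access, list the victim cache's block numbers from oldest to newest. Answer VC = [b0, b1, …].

VC = [4, 10]

#0 0xac→b10/s0 MISS; vc=[]
#1 0xa4→b10/s0 L1-HIT; vc=[]
#2 0xaf→b10/s0 L1-HIT; vc=[]
#3 0xa6→b10/s0 L1-HIT; vc=[]
#4 0x43→b4/s0 MISS; vc=[10]
#5 0x42→b4/s0 L1-HIT; vc=[10]
#6 0xaa→b10/s0 VC-HIT; vc=[4]
#7 0xad→b10/s0 L1-HIT; vc=[4]
#8 0xae→b10/s0 L1-HIT; vc=[4]
#9 0x4a→b4/s0 VC-HIT; vc=[10]
#10 0xa8→b10/s0 VC-HIT; vc=[4]
#11 0xa8→b10/s0 L1-HIT; vc=[4]
#12 0x60→b6/s0 MISS; vc=[4,10]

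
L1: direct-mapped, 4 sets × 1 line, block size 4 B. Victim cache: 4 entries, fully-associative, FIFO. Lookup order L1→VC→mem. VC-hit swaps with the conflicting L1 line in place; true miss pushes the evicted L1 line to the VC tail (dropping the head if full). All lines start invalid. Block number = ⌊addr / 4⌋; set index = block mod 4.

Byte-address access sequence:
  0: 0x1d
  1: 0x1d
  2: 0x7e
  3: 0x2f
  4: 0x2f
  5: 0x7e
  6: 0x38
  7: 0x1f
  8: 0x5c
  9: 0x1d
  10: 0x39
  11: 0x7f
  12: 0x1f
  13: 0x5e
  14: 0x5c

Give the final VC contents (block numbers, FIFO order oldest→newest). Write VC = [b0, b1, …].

#0 0x1d→b7/s3 MISS; vc=[]
#1 0x1d→b7/s3 L1-HIT; vc=[]
#2 0x7e→b31/s3 MISS; vc=[7]
#3 0x2f→b11/s3 MISS; vc=[7,31]
#4 0x2f→b11/s3 L1-HIT; vc=[7,31]
#5 0x7e→b31/s3 VC-HIT; vc=[7,11]
#6 0x38→b14/s2 MISS; vc=[7,11]
#7 0x1f→b7/s3 VC-HIT; vc=[31,11]
#8 0x5c→b23/s3 MISS; vc=[31,11,7]
#9 0x1d→b7/s3 VC-HIT; vc=[31,11,23]
#10 0x39→b14/s2 L1-HIT; vc=[31,11,23]
#11 0x7f→b31/s3 VC-HIT; vc=[7,11,23]
#12 0x1f→b7/s3 VC-HIT; vc=[31,11,23]
#13 0x5e→b23/s3 VC-HIT; vc=[31,11,7]
#14 0x5c→b23/s3 L1-HIT; vc=[31,11,7]

VC = [31, 11, 7]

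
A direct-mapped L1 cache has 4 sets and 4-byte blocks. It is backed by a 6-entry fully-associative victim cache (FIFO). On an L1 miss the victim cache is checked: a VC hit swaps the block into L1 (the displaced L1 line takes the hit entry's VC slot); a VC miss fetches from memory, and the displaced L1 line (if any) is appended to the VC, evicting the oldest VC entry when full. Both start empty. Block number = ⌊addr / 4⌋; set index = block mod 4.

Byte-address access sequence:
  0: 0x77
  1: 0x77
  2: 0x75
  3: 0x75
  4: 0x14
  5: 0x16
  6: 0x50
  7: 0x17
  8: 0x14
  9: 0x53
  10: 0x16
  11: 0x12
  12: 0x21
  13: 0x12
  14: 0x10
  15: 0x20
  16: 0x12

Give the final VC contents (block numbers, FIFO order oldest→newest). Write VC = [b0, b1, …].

VC = [29, 20, 8]

  [0] addr=0x77 blk=29 s=1: MISS | VC []
  [1] addr=0x77 blk=29 s=1: L1-HIT | VC []
  [2] addr=0x75 blk=29 s=1: L1-HIT | VC []
  [3] addr=0x75 blk=29 s=1: L1-HIT | VC []
  [4] addr=0x14 blk=5 s=1: MISS | VC [29]
  [5] addr=0x16 blk=5 s=1: L1-HIT | VC [29]
  [6] addr=0x50 blk=20 s=0: MISS | VC [29]
  [7] addr=0x17 blk=5 s=1: L1-HIT | VC [29]
  [8] addr=0x14 blk=5 s=1: L1-HIT | VC [29]
  [9] addr=0x53 blk=20 s=0: L1-HIT | VC [29]
  [10] addr=0x16 blk=5 s=1: L1-HIT | VC [29]
  [11] addr=0x12 blk=4 s=0: MISS | VC [29, 20]
  [12] addr=0x21 blk=8 s=0: MISS | VC [29, 20, 4]
  [13] addr=0x12 blk=4 s=0: VC-HIT | VC [29, 20, 8]
  [14] addr=0x10 blk=4 s=0: L1-HIT | VC [29, 20, 8]
  [15] addr=0x20 blk=8 s=0: VC-HIT | VC [29, 20, 4]
  [16] addr=0x12 blk=4 s=0: VC-HIT | VC [29, 20, 8]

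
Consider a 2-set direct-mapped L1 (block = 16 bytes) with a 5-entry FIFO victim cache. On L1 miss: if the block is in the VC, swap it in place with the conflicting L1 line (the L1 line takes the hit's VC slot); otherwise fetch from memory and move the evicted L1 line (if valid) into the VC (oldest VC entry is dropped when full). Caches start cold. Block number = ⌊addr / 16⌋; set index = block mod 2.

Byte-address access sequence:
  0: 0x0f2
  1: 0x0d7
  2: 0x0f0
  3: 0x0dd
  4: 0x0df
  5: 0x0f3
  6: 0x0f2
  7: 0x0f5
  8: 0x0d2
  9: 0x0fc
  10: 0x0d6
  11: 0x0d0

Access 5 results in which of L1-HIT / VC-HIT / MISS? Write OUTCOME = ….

#0 0xf2→b15/s1 MISS; vc=[]
#1 0xd7→b13/s1 MISS; vc=[15]
#2 0xf0→b15/s1 VC-HIT; vc=[13]
#3 0xdd→b13/s1 VC-HIT; vc=[15]
#4 0xdf→b13/s1 L1-HIT; vc=[15]
#5 0xf3→b15/s1 VC-HIT; vc=[13]
#6 0xf2→b15/s1 L1-HIT; vc=[13]
#7 0xf5→b15/s1 L1-HIT; vc=[13]
#8 0xd2→b13/s1 VC-HIT; vc=[15]
#9 0xfc→b15/s1 VC-HIT; vc=[13]
#10 0xd6→b13/s1 VC-HIT; vc=[15]
#11 0xd0→b13/s1 L1-HIT; vc=[15]

OUTCOME = VC-HIT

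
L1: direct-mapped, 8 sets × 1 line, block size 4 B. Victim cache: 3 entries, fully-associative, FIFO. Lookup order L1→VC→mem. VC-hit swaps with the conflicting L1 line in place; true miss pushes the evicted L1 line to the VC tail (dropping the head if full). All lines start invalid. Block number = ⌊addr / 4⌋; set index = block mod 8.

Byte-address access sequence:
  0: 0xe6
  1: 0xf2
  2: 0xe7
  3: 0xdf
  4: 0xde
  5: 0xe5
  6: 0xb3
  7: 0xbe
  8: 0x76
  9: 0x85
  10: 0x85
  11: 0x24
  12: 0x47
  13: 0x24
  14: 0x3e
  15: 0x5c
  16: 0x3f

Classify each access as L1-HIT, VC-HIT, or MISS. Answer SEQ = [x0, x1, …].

SEQ = [MISS, MISS, L1-HIT, MISS, L1-HIT, L1-HIT, MISS, MISS, MISS, MISS, L1-HIT, MISS, MISS, VC-HIT, MISS, MISS, VC-HIT]

#0 0xe6→b57/s1 MISS; vc=[]
#1 0xf2→b60/s4 MISS; vc=[]
#2 0xe7→b57/s1 L1-HIT; vc=[]
#3 0xdf→b55/s7 MISS; vc=[]
#4 0xde→b55/s7 L1-HIT; vc=[]
#5 0xe5→b57/s1 L1-HIT; vc=[]
#6 0xb3→b44/s4 MISS; vc=[60]
#7 0xbe→b47/s7 MISS; vc=[60,55]
#8 0x76→b29/s5 MISS; vc=[60,55]
#9 0x85→b33/s1 MISS; vc=[60,55,57]
#10 0x85→b33/s1 L1-HIT; vc=[60,55,57]
#11 0x24→b9/s1 MISS; vc=[55,57,33]
#12 0x47→b17/s1 MISS; vc=[57,33,9]
#13 0x24→b9/s1 VC-HIT; vc=[57,33,17]
#14 0x3e→b15/s7 MISS; vc=[33,17,47]
#15 0x5c→b23/s7 MISS; vc=[17,47,15]
#16 0x3f→b15/s7 VC-HIT; vc=[17,47,23]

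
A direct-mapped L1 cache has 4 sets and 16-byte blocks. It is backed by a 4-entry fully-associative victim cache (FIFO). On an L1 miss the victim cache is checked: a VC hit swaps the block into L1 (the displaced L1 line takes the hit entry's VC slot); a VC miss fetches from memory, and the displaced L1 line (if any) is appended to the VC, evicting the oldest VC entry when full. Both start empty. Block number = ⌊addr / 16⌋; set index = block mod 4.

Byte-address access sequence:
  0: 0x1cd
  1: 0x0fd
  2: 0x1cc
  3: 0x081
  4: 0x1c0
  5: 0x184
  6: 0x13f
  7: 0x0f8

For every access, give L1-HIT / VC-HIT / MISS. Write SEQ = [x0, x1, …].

0: 0x1cd (blk 28, set 0) → MISS  vc=[]
1: 0xfd (blk 15, set 3) → MISS  vc=[]
2: 0x1cc (blk 28, set 0) → L1-HIT  vc=[]
3: 0x81 (blk 8, set 0) → MISS  vc=[28]
4: 0x1c0 (blk 28, set 0) → VC-HIT  vc=[8]
5: 0x184 (blk 24, set 0) → MISS  vc=[8, 28]
6: 0x13f (blk 19, set 3) → MISS  vc=[8, 28, 15]
7: 0xf8 (blk 15, set 3) → VC-HIT  vc=[8, 28, 19]

SEQ = [MISS, MISS, L1-HIT, MISS, VC-HIT, MISS, MISS, VC-HIT]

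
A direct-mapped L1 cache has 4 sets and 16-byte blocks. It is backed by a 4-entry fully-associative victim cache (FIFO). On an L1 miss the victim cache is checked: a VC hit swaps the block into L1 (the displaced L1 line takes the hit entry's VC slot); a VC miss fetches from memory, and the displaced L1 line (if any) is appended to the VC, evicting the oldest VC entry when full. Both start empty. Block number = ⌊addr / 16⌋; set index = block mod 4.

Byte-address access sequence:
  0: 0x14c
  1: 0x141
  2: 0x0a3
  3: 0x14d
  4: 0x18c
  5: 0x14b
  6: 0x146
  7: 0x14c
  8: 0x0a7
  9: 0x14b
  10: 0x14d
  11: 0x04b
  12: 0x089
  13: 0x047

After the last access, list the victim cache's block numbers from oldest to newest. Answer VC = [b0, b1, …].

0: 0x14c (blk 20, set 0) → MISS  vc=[]
1: 0x141 (blk 20, set 0) → L1-HIT  vc=[]
2: 0xa3 (blk 10, set 2) → MISS  vc=[]
3: 0x14d (blk 20, set 0) → L1-HIT  vc=[]
4: 0x18c (blk 24, set 0) → MISS  vc=[20]
5: 0x14b (blk 20, set 0) → VC-HIT  vc=[24]
6: 0x146 (blk 20, set 0) → L1-HIT  vc=[24]
7: 0x14c (blk 20, set 0) → L1-HIT  vc=[24]
8: 0xa7 (blk 10, set 2) → L1-HIT  vc=[24]
9: 0x14b (blk 20, set 0) → L1-HIT  vc=[24]
10: 0x14d (blk 20, set 0) → L1-HIT  vc=[24]
11: 0x4b (blk 4, set 0) → MISS  vc=[24, 20]
12: 0x89 (blk 8, set 0) → MISS  vc=[24, 20, 4]
13: 0x47 (blk 4, set 0) → VC-HIT  vc=[24, 20, 8]

VC = [24, 20, 8]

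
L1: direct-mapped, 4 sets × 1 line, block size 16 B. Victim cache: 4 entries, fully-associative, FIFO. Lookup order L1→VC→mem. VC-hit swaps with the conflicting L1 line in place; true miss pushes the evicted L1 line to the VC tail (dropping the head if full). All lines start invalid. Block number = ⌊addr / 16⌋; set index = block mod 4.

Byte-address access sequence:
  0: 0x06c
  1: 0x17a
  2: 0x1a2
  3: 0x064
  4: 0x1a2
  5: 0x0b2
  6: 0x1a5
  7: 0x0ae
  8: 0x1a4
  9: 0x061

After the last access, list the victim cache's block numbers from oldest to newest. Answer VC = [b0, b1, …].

VC = [26, 23, 10]

  [0] addr=0x6c blk=6 s=2: MISS | VC []
  [1] addr=0x17a blk=23 s=3: MISS | VC []
  [2] addr=0x1a2 blk=26 s=2: MISS | VC [6]
  [3] addr=0x64 blk=6 s=2: VC-HIT | VC [26]
  [4] addr=0x1a2 blk=26 s=2: VC-HIT | VC [6]
  [5] addr=0xb2 blk=11 s=3: MISS | VC [6, 23]
  [6] addr=0x1a5 blk=26 s=2: L1-HIT | VC [6, 23]
  [7] addr=0xae blk=10 s=2: MISS | VC [6, 23, 26]
  [8] addr=0x1a4 blk=26 s=2: VC-HIT | VC [6, 23, 10]
  [9] addr=0x61 blk=6 s=2: VC-HIT | VC [26, 23, 10]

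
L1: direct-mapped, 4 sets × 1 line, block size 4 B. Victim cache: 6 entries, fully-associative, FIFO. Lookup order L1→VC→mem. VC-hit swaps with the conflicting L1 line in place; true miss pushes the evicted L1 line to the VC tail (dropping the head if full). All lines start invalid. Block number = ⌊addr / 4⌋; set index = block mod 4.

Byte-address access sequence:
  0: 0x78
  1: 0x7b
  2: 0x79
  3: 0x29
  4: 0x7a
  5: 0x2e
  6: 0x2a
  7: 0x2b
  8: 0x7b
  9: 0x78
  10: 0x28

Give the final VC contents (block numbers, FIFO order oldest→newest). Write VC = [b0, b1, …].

VC = [30]

  [0] addr=0x78 blk=30 s=2: MISS | VC []
  [1] addr=0x7b blk=30 s=2: L1-HIT | VC []
  [2] addr=0x79 blk=30 s=2: L1-HIT | VC []
  [3] addr=0x29 blk=10 s=2: MISS | VC [30]
  [4] addr=0x7a blk=30 s=2: VC-HIT | VC [10]
  [5] addr=0x2e blk=11 s=3: MISS | VC [10]
  [6] addr=0x2a blk=10 s=2: VC-HIT | VC [30]
  [7] addr=0x2b blk=10 s=2: L1-HIT | VC [30]
  [8] addr=0x7b blk=30 s=2: VC-HIT | VC [10]
  [9] addr=0x78 blk=30 s=2: L1-HIT | VC [10]
  [10] addr=0x28 blk=10 s=2: VC-HIT | VC [30]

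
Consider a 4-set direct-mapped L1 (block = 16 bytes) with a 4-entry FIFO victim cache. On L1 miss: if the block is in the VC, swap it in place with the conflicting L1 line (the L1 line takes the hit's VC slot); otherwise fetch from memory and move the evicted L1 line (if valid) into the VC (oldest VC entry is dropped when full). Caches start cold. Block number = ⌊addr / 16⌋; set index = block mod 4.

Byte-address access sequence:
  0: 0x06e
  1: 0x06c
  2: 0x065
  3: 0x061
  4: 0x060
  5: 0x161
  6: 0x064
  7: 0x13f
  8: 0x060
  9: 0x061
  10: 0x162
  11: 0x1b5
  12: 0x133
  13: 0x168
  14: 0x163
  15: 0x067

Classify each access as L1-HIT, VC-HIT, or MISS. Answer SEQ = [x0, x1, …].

SEQ = [MISS, L1-HIT, L1-HIT, L1-HIT, L1-HIT, MISS, VC-HIT, MISS, L1-HIT, L1-HIT, VC-HIT, MISS, VC-HIT, L1-HIT, L1-HIT, VC-HIT]

#0 0x6e→b6/s2 MISS; vc=[]
#1 0x6c→b6/s2 L1-HIT; vc=[]
#2 0x65→b6/s2 L1-HIT; vc=[]
#3 0x61→b6/s2 L1-HIT; vc=[]
#4 0x60→b6/s2 L1-HIT; vc=[]
#5 0x161→b22/s2 MISS; vc=[6]
#6 0x64→b6/s2 VC-HIT; vc=[22]
#7 0x13f→b19/s3 MISS; vc=[22]
#8 0x60→b6/s2 L1-HIT; vc=[22]
#9 0x61→b6/s2 L1-HIT; vc=[22]
#10 0x162→b22/s2 VC-HIT; vc=[6]
#11 0x1b5→b27/s3 MISS; vc=[6,19]
#12 0x133→b19/s3 VC-HIT; vc=[6,27]
#13 0x168→b22/s2 L1-HIT; vc=[6,27]
#14 0x163→b22/s2 L1-HIT; vc=[6,27]
#15 0x67→b6/s2 VC-HIT; vc=[22,27]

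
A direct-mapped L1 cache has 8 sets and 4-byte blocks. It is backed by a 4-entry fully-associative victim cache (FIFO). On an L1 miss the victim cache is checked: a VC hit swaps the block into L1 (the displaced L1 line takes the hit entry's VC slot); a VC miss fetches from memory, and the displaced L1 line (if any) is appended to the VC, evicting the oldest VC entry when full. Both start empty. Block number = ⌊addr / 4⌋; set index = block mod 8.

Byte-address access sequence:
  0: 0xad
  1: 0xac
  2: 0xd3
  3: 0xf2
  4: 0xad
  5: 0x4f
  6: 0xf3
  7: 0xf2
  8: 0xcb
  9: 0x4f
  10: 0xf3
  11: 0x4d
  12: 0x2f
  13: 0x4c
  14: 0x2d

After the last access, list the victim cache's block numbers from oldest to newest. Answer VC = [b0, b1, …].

VC = [52, 43, 19]

0: 0xad (blk 43, set 3) → MISS  vc=[]
1: 0xac (blk 43, set 3) → L1-HIT  vc=[]
2: 0xd3 (blk 52, set 4) → MISS  vc=[]
3: 0xf2 (blk 60, set 4) → MISS  vc=[52]
4: 0xad (blk 43, set 3) → L1-HIT  vc=[52]
5: 0x4f (blk 19, set 3) → MISS  vc=[52, 43]
6: 0xf3 (blk 60, set 4) → L1-HIT  vc=[52, 43]
7: 0xf2 (blk 60, set 4) → L1-HIT  vc=[52, 43]
8: 0xcb (blk 50, set 2) → MISS  vc=[52, 43]
9: 0x4f (blk 19, set 3) → L1-HIT  vc=[52, 43]
10: 0xf3 (blk 60, set 4) → L1-HIT  vc=[52, 43]
11: 0x4d (blk 19, set 3) → L1-HIT  vc=[52, 43]
12: 0x2f (blk 11, set 3) → MISS  vc=[52, 43, 19]
13: 0x4c (blk 19, set 3) → VC-HIT  vc=[52, 43, 11]
14: 0x2d (blk 11, set 3) → VC-HIT  vc=[52, 43, 19]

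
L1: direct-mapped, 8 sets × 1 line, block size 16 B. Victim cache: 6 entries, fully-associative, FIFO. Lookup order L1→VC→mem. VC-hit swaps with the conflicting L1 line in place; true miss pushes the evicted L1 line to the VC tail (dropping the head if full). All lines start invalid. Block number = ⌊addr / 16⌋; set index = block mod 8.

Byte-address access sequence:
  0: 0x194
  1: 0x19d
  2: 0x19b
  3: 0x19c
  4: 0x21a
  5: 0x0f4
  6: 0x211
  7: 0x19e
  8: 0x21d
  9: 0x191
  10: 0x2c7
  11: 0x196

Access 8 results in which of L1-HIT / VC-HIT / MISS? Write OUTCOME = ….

OUTCOME = VC-HIT

#0 0x194→b25/s1 MISS; vc=[]
#1 0x19d→b25/s1 L1-HIT; vc=[]
#2 0x19b→b25/s1 L1-HIT; vc=[]
#3 0x19c→b25/s1 L1-HIT; vc=[]
#4 0x21a→b33/s1 MISS; vc=[25]
#5 0xf4→b15/s7 MISS; vc=[25]
#6 0x211→b33/s1 L1-HIT; vc=[25]
#7 0x19e→b25/s1 VC-HIT; vc=[33]
#8 0x21d→b33/s1 VC-HIT; vc=[25]
#9 0x191→b25/s1 VC-HIT; vc=[33]
#10 0x2c7→b44/s4 MISS; vc=[33]
#11 0x196→b25/s1 L1-HIT; vc=[33]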